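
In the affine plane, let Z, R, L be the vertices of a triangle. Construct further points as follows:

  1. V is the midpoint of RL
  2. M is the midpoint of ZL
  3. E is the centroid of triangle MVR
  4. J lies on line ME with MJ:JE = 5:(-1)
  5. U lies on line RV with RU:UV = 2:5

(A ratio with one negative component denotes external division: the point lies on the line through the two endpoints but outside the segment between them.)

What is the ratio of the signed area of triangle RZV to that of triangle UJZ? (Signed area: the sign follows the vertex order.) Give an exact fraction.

[RZV]:[UJZ] = -28/9

Set Z = (0, 0), R = (1, 0), L = (0, 1); any affine frame gives the same invariant.
1. V is the midpoint of RL ⇒ V = (1/2, 1/2)
2. M is the midpoint of ZL ⇒ M = (0, 1/2)
3. E is the centroid of triangle MVR ⇒ E = (1/2, 1/3)
4. J lies on line ME with MJ:JE = 5:(-1) ⇒ J = (5/8, 7/24)
5. U lies on line RV with RU:UV = 2:5 ⇒ U = (6/7, 1/7)
2·[RZV] = -1/2, 2·[UJZ] = 9/56
[RZV]:[UJZ] = -1/2:9/56 = -28/9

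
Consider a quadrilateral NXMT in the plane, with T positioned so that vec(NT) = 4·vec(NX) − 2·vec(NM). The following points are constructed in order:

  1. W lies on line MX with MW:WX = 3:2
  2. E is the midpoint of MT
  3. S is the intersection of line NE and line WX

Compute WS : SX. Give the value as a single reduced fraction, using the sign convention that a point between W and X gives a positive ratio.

WS:SX = -11/5

Assign N = (0, 0), X = (1, 0), M = (0, 1), T = (4, -2) — the answer is frame-independent, so this choice is without loss of generality.
1. W lies on line MX with MW:WX = 3:2 ⇒ W = (3/5, 2/5)
2. E is the midpoint of MT ⇒ E = (2, -1/2)
3. S is the intersection of line NE and line WX ⇒ S = (4/3, -1/3)
S = W + t·(X−W) with t = 11/6, so WS:SX = t:(1−t) = 11/6:-5/6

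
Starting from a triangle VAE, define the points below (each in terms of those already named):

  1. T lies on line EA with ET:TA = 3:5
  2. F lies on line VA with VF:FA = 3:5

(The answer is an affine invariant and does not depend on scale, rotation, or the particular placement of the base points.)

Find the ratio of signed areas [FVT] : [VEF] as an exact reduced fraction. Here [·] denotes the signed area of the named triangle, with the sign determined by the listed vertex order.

Assign V = (0, 0), A = (1, 0), E = (0, 1) — the answer is frame-independent, so this choice is without loss of generality.
1. T lies on line EA with ET:TA = 3:5 ⇒ T = (3/8, 5/8)
2. F lies on line VA with VF:FA = 3:5 ⇒ F = (3/8, 0)
2·[FVT] = -15/64, 2·[VEF] = -3/8
[FVT]:[VEF] = -15/64:-3/8 = 5/8

[FVT]:[VEF] = 5/8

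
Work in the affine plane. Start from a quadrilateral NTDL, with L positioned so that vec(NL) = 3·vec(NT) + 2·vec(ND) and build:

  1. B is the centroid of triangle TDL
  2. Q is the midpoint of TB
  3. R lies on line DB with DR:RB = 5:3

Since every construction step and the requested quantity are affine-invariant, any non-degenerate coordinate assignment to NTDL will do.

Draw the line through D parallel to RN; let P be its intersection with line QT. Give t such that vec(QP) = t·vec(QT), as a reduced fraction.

t = -19/3

Work in coordinates with N = (0, 0), T = (1, 0), D = (0, 1), L = (3, 2).
1. B is the centroid of triangle TDL ⇒ B = (4/3, 1)
2. Q is the midpoint of TB ⇒ Q = (7/6, 1/2)
3. R lies on line DB with DR:RB = 5:3 ⇒ R = (5/6, 1)
through D parallel to RN: direction (-5/6, -1); meets QT at P = (20/9, 11/3)
P = Q + t·(T−Q) with t = -19/3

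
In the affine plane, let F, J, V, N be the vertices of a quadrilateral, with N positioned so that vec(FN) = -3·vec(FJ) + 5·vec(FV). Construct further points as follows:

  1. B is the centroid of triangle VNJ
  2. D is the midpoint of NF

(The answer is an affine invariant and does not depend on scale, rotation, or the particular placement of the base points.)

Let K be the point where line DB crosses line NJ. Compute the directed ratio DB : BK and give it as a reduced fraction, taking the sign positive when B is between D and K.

DB:BK = 13/2

Set F = (0, 0), J = (1, 0), V = (0, 1), N = (-3, 5); any affine frame gives the same invariant.
1. B is the centroid of triangle VNJ ⇒ B = (-2/3, 2)
2. D is the midpoint of NF ⇒ D = (-3/2, 5/2)
line DB meets NJ at K = (-7/13, 25/13)
B = D + t·(K−D) with t = 13/15, so DB:BK = 13/15:2/15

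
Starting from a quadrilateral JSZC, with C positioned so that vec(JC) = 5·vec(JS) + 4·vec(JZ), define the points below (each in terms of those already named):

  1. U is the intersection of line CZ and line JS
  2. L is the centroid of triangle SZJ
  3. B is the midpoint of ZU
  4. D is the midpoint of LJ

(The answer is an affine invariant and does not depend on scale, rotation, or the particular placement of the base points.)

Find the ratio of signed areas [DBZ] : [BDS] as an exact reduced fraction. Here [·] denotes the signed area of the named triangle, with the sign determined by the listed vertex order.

Work in coordinates with J = (0, 0), S = (1, 0), Z = (0, 1), C = (5, 4).
1. U is the intersection of line CZ and line JS ⇒ U = (-5/3, 0)
2. L is the centroid of triangle SZJ ⇒ L = (1/3, 1/3)
3. B is the midpoint of ZU ⇒ B = (-5/6, 1/2)
4. D is the midpoint of LJ ⇒ D = (1/6, 1/6)
2·[DBZ] = -7/9, 2·[BDS] = 1/9
[DBZ]:[BDS] = -7/9:1/9 = -7

[DBZ]:[BDS] = -7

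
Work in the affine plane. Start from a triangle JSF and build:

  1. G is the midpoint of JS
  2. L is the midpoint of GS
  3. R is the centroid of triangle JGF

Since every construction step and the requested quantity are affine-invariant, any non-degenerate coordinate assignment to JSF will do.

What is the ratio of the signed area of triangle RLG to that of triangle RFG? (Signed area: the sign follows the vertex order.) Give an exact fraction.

[RLG]:[RFG] = 1/2

Assign J = (0, 0), S = (1, 0), F = (0, 1) — the answer is frame-independent, so this choice is without loss of generality.
1. G is the midpoint of JS ⇒ G = (1/2, 0)
2. L is the midpoint of GS ⇒ L = (3/4, 0)
3. R is the centroid of triangle JGF ⇒ R = (1/6, 1/3)
2·[RLG] = -1/12, 2·[RFG] = -1/6
[RLG]:[RFG] = -1/12:-1/6 = 1/2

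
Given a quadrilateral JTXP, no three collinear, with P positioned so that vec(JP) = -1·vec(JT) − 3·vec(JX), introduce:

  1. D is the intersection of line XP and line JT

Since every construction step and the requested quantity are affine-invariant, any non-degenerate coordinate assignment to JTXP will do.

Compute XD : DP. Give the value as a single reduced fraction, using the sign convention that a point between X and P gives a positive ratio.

Assign J = (0, 0), T = (1, 0), X = (0, 1), P = (-1, -3) — the answer is frame-independent, so this choice is without loss of generality.
1. D is the intersection of line XP and line JT ⇒ D = (-1/4, 0)
D = X + t·(P−X) with t = 1/4, so XD:DP = t:(1−t) = 1/4:3/4

XD:DP = 1/3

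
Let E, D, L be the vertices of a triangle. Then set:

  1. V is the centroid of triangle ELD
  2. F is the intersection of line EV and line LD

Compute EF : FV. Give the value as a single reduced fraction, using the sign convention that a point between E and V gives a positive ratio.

Set E = (0, 0), D = (1, 0), L = (0, 1); any affine frame gives the same invariant.
1. V is the centroid of triangle ELD ⇒ V = (1/3, 1/3)
2. F is the intersection of line EV and line LD ⇒ F = (1/2, 1/2)
F = E + t·(V−E) with t = 3/2, so EF:FV = t:(1−t) = 3/2:-1/2

EF:FV = -3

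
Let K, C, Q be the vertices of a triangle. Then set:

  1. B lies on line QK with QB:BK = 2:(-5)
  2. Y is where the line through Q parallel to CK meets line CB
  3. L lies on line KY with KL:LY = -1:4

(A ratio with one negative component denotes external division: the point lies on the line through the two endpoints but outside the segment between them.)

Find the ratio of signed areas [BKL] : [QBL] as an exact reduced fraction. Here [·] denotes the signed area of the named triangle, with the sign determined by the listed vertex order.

[BKL]:[QBL] = -5/2

Set K = (0, 0), C = (1, 0), Q = (0, 1); any affine frame gives the same invariant.
1. B lies on line QK with QB:BK = 2:(-5) ⇒ B = (0, 5/3)
2. Y is where the line through Q parallel to CK meets line CB ⇒ Y = (2/5, 1)
3. L lies on line KY with KL:LY = -1:4 ⇒ L = (-2/15, -1/3)
2·[BKL] = -2/9, 2·[QBL] = 4/45
[BKL]:[QBL] = -2/9:4/45 = -5/2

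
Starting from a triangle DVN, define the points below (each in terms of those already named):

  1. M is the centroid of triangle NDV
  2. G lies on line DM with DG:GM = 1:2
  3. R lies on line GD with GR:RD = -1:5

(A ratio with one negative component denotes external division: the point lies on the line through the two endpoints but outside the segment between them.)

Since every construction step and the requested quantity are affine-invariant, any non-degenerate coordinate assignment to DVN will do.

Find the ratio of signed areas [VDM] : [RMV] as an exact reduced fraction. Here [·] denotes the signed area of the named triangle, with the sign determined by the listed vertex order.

[VDM]:[RMV] = 12/7

Work in coordinates with D = (0, 0), V = (1, 0), N = (0, 1).
1. M is the centroid of triangle NDV ⇒ M = (1/3, 1/3)
2. G lies on line DM with DG:GM = 1:2 ⇒ G = (1/9, 1/9)
3. R lies on line GD with GR:RD = -1:5 ⇒ R = (5/36, 5/36)
2·[VDM] = -1/3, 2·[RMV] = -7/36
[VDM]:[RMV] = -1/3:-7/36 = 12/7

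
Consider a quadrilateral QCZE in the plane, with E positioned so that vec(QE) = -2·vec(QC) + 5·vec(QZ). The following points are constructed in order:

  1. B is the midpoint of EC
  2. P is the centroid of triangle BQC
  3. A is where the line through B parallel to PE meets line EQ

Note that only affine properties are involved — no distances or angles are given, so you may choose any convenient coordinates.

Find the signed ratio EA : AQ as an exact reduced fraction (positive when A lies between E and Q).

Work in coordinates with Q = (0, 0), C = (1, 0), Z = (0, 1), E = (-2, 5).
1. B is the midpoint of EC ⇒ B = (-1/2, 5/2)
2. P is the centroid of triangle BQC ⇒ P = (1/6, 5/6)
3. A is where the line through B parallel to PE meets line EQ ⇒ A = (-8/3, 20/3)
A = E + t·(Q−E) with t = -1/3, so EA:AQ = t:(1−t) = -1/3:4/3

EA:AQ = -1/4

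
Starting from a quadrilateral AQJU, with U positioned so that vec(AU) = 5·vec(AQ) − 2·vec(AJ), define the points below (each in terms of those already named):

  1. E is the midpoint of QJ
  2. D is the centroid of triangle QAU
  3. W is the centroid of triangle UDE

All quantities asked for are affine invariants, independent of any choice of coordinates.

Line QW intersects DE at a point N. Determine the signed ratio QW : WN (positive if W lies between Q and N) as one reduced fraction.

QW:WN = -4/3

Assign A = (0, 0), Q = (1, 0), J = (0, 1), U = (5, -2) — the answer is frame-independent, so this choice is without loss of generality.
1. E is the midpoint of QJ ⇒ E = (1/2, 1/2)
2. D is the centroid of triangle QAU ⇒ D = (2, -2/3)
3. W is the centroid of triangle UDE ⇒ W = (5/2, -13/18)
line QW meets DE at N = (11/8, -13/72)
W = Q + t·(N−Q) with t = 4, so QW:WN = 4:-3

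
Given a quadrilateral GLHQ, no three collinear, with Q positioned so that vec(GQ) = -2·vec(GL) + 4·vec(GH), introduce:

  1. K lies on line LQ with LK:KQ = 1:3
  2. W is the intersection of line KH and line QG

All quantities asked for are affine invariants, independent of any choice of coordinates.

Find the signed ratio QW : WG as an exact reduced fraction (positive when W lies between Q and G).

Set G = (0, 0), L = (1, 0), H = (0, 1), Q = (-2, 4); any affine frame gives the same invariant.
1. K lies on line LQ with LK:KQ = 1:3 ⇒ K = (1/4, 1)
2. W is the intersection of line KH and line QG ⇒ W = (-1/2, 1)
W = Q + t·(G−Q) with t = 3/4, so QW:WG = t:(1−t) = 3/4:1/4

QW:WG = 3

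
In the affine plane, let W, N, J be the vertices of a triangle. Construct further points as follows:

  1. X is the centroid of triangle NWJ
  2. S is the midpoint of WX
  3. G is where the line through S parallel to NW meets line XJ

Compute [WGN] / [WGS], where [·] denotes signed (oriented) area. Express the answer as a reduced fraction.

Assign W = (0, 0), N = (1, 0), J = (0, 1) — the answer is frame-independent, so this choice is without loss of generality.
1. X is the centroid of triangle NWJ ⇒ X = (1/3, 1/3)
2. S is the midpoint of WX ⇒ S = (1/6, 1/6)
3. G is where the line through S parallel to NW meets line XJ ⇒ G = (5/12, 1/6)
2·[WGN] = -1/6, 2·[WGS] = 1/24
[WGN]:[WGS] = -1/6:1/24 = -4

[WGN]:[WGS] = -4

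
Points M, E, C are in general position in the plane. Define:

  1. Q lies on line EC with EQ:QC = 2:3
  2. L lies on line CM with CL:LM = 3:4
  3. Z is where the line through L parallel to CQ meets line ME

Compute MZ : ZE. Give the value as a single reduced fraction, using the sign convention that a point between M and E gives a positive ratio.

MZ:ZE = 4/3

Choose coordinates M = (0, 0), E = (1, 0), C = (0, 1).
1. Q lies on line EC with EQ:QC = 2:3 ⇒ Q = (3/5, 2/5)
2. L lies on line CM with CL:LM = 3:4 ⇒ L = (0, 4/7)
3. Z is where the line through L parallel to CQ meets line ME ⇒ Z = (4/7, 0)
Z = M + t·(E−M) with t = 4/7, so MZ:ZE = t:(1−t) = 4/7:3/7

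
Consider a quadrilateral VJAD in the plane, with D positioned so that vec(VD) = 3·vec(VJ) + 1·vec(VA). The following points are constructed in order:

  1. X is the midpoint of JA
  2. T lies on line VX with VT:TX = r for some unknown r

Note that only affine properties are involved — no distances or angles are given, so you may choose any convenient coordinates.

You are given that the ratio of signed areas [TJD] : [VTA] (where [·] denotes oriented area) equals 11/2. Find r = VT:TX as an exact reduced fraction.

r = 4/5

Assign V = (0, 0), J = (1, 0), A = (0, 1), D = (3, 1) — the answer is frame-independent, so this choice is without loss of generality.
1. X is the midpoint of JA ⇒ X = (1/2, 1/2)
2. With VT:TX = r, write λ = r/(r+1) so T = V + λ·(X−V); T is affine-linear in λ
Every point depending on T is an affine combination of T and λ-independent points, so each such coordinate is linear in λ; the λ² term in each signed area is a multiple of (X−V)×(X−V) = 0, so 2·[TJD] and 2·[VTA] are each linear in λ. Evaluating at λ=0 and λ=1:
  2·[TJD] = 1/2·λ + 1,   2·[VTA] = 1/2·λ
So [TJD]:[VTA] = (1/2·λ + 1) / (1/2·λ). Setting this equal to 11/2:
  1/2·λ + 1 = 11/2·(1/2·λ)  ⇒  λ = 4/9
Then r = λ/(1−λ) = (4/9)/(5/9) = 4/5. Check: with r = 4/5, T = (2/9, 2/9) and [TJD]:[VTA] = 11/2 as required.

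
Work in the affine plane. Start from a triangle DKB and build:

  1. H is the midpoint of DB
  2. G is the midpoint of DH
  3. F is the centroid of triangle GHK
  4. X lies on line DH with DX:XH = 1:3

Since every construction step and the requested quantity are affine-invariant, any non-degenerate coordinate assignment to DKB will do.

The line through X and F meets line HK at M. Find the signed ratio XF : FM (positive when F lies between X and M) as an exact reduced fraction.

Assign D = (0, 0), K = (1, 0), B = (0, 1) — the answer is frame-independent, so this choice is without loss of generality.
1. H is the midpoint of DB ⇒ H = (0, 1/2)
2. G is the midpoint of DH ⇒ G = (0, 1/4)
3. F is the centroid of triangle GHK ⇒ F = (1/3, 1/4)
4. X lies on line DH with DX:XH = 1:3 ⇒ X = (0, 1/8)
line XF meets HK at M = (3/7, 2/7)
F = X + t·(M−X) with t = 7/9, so XF:FM = 7/9:2/9

XF:FM = 7/2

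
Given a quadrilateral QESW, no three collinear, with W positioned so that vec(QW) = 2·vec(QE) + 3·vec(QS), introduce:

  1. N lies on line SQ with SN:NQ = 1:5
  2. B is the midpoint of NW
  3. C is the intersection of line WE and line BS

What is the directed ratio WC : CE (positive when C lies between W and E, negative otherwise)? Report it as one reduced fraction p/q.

Choose coordinates Q = (0, 0), E = (1, 0), S = (0, 1), W = (2, 3).
1. N lies on line SQ with SN:NQ = 1:5 ⇒ N = (0, 5/6)
2. B is the midpoint of NW ⇒ B = (1, 23/12)
3. C is the intersection of line WE and line BS ⇒ C = (48/25, 69/25)
C = W + t·(E−W) with t = 2/25, so WC:CE = t:(1−t) = 2/25:23/25

WC:CE = 2/23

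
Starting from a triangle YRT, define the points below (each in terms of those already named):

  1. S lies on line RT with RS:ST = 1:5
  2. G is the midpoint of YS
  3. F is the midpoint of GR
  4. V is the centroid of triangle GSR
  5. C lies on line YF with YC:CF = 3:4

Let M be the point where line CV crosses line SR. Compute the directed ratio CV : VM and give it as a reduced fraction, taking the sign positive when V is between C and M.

CV:VM = 43/14

Work in coordinates with Y = (0, 0), R = (1, 0), T = (0, 1).
1. S lies on line RT with RS:ST = 1:5 ⇒ S = (5/6, 1/6)
2. G is the midpoint of YS ⇒ G = (5/12, 1/12)
3. F is the midpoint of GR ⇒ F = (17/24, 1/24)
4. V is the centroid of triangle GSR ⇒ V = (3/4, 1/12)
5. C lies on line YF with YC:CF = 3:4 ⇒ C = (17/56, 1/56)
line CV meets SR at M = (77/86, 9/86)
V = C + t·(M−C) with t = 43/57, so CV:VM = 43/57:14/57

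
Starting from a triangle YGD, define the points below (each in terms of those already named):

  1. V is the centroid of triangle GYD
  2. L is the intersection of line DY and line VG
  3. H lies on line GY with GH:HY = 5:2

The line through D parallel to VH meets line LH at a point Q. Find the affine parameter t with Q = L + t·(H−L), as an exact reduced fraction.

t = -1/5

Assign Y = (0, 0), G = (1, 0), D = (0, 1) — the answer is frame-independent, so this choice is without loss of generality.
1. V is the centroid of triangle GYD ⇒ V = (1/3, 1/3)
2. L is the intersection of line DY and line VG ⇒ L = (0, 1/2)
3. H lies on line GY with GH:HY = 5:2 ⇒ H = (2/7, 0)
through D parallel to VH: direction (-1/21, -1/3); meets LH at Q = (-2/35, 3/5)
Q = L + t·(H−L) with t = -1/5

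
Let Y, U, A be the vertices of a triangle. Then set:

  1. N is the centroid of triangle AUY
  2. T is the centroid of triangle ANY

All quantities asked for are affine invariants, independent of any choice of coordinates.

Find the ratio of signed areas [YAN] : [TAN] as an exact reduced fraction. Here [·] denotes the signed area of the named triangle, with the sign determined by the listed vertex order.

[YAN]:[TAN] = 3

Choose coordinates Y = (0, 0), U = (1, 0), A = (0, 1).
1. N is the centroid of triangle AUY ⇒ N = (1/3, 1/3)
2. T is the centroid of triangle ANY ⇒ T = (1/9, 4/9)
2·[YAN] = -1/3, 2·[TAN] = -1/9
[YAN]:[TAN] = -1/3:-1/9 = 3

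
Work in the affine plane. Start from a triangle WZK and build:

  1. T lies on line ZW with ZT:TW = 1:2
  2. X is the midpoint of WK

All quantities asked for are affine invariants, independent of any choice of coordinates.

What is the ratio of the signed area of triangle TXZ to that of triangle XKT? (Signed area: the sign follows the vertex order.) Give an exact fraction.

[TXZ]:[XKT] = 1/2

Assign W = (0, 0), Z = (1, 0), K = (0, 1) — the answer is frame-independent, so this choice is without loss of generality.
1. T lies on line ZW with ZT:TW = 1:2 ⇒ T = (2/3, 0)
2. X is the midpoint of WK ⇒ X = (0, 1/2)
2·[TXZ] = -1/6, 2·[XKT] = -1/3
[TXZ]:[XKT] = -1/6:-1/3 = 1/2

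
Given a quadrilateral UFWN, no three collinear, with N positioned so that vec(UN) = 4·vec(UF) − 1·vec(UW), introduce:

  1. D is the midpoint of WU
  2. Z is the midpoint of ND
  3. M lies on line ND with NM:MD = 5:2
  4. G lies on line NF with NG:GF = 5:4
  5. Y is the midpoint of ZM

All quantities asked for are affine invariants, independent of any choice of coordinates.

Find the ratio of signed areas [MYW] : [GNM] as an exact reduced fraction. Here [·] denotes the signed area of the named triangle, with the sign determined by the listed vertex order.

[MYW]:[GNM] = 27/25

Work in coordinates with U = (0, 0), F = (1, 0), W = (0, 1), N = (4, -1).
1. D is the midpoint of WU ⇒ D = (0, 1/2)
2. Z is the midpoint of ND ⇒ Z = (2, -1/4)
3. M lies on line ND with NM:MD = 5:2 ⇒ M = (8/7, 1/14)
4. G lies on line NF with NG:GF = 5:4 ⇒ G = (7/3, -4/9)
5. Y is the midpoint of ZM ⇒ Y = (11/7, -5/56)
2·[MYW] = 3/14, 2·[GNM] = 25/126
[MYW]:[GNM] = 3/14:25/126 = 27/25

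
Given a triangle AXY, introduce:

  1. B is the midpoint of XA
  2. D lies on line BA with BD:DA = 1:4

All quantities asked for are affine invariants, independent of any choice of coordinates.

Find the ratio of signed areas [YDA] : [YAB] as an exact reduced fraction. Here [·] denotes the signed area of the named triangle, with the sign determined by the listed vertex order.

Set A = (0, 0), X = (1, 0), Y = (0, 1); any affine frame gives the same invariant.
1. B is the midpoint of XA ⇒ B = (1/2, 0)
2. D lies on line BA with BD:DA = 1:4 ⇒ D = (2/5, 0)
2·[YDA] = -2/5, 2·[YAB] = 1/2
[YDA]:[YAB] = -2/5:1/2 = -4/5

[YDA]:[YAB] = -4/5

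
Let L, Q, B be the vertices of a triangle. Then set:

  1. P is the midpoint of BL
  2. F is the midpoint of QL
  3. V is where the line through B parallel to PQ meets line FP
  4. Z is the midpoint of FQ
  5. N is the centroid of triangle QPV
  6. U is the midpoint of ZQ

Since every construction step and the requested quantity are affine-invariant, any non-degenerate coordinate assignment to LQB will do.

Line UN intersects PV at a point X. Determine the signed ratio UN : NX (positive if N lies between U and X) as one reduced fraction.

UN:NX = 5/4

Work in coordinates with L = (0, 0), Q = (1, 0), B = (0, 1).
1. P is the midpoint of BL ⇒ P = (0, 1/2)
2. F is the midpoint of QL ⇒ F = (1/2, 0)
3. V is where the line through B parallel to PQ meets line FP ⇒ V = (-1, 3/2)
4. Z is the midpoint of FQ ⇒ Z = (3/4, 0)
5. N is the centroid of triangle QPV ⇒ N = (0, 2/3)
6. U is the midpoint of ZQ ⇒ U = (7/8, 0)
line UN meets PV at X = (-7/10, 6/5)
N = U + t·(X−U) with t = 5/9, so UN:NX = 5/9:4/9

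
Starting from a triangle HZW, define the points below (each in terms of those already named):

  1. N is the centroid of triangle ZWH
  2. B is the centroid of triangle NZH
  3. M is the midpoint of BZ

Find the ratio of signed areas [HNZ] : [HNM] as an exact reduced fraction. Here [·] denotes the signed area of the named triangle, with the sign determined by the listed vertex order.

Choose coordinates H = (0, 0), Z = (1, 0), W = (0, 1).
1. N is the centroid of triangle ZWH ⇒ N = (1/3, 1/3)
2. B is the centroid of triangle NZH ⇒ B = (4/9, 1/9)
3. M is the midpoint of BZ ⇒ M = (13/18, 1/18)
2·[HNZ] = -1/3, 2·[HNM] = -2/9
[HNZ]:[HNM] = -1/3:-2/9 = 3/2

[HNZ]:[HNM] = 3/2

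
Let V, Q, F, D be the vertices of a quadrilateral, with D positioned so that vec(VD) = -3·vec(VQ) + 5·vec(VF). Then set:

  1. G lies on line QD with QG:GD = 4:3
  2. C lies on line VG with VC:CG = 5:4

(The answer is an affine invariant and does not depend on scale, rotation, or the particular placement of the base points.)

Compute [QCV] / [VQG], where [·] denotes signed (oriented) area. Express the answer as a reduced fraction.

[QCV]:[VQG] = 5/9

Assign V = (0, 0), Q = (1, 0), F = (0, 1), D = (-3, 5) — the answer is frame-independent, so this choice is without loss of generality.
1. G lies on line QD with QG:GD = 4:3 ⇒ G = (-9/7, 20/7)
2. C lies on line VG with VC:CG = 5:4 ⇒ C = (-5/7, 100/63)
2·[QCV] = 100/63, 2·[VQG] = 20/7
[QCV]:[VQG] = 100/63:20/7 = 5/9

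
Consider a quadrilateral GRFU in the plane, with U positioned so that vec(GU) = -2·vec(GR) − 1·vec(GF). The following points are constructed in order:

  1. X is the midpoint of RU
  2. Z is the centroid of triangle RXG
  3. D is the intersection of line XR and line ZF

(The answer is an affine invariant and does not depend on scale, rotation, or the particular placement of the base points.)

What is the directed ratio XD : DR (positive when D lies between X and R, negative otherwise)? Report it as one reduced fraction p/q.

XD:DR = 5/6

Set G = (0, 0), R = (1, 0), F = (0, 1), U = (-2, -1); any affine frame gives the same invariant.
1. X is the midpoint of RU ⇒ X = (-1/2, -1/2)
2. Z is the centroid of triangle RXG ⇒ Z = (1/6, -1/6)
3. D is the intersection of line XR and line ZF ⇒ D = (2/11, -3/11)
D = X + t·(R−X) with t = 5/11, so XD:DR = t:(1−t) = 5/11:6/11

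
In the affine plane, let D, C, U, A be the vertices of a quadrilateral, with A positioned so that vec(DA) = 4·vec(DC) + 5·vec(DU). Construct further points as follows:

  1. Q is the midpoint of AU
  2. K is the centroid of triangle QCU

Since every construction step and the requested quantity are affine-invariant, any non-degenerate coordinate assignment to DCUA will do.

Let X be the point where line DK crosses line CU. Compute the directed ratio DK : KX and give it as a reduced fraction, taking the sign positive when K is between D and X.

Work in coordinates with D = (0, 0), C = (1, 0), U = (0, 1), A = (4, 5).
1. Q is the midpoint of AU ⇒ Q = (2, 3)
2. K is the centroid of triangle QCU ⇒ K = (1, 4/3)
line DK meets CU at X = (3/7, 4/7)
K = D + t·(X−D) with t = 7/3, so DK:KX = 7/3:-4/3

DK:KX = -7/4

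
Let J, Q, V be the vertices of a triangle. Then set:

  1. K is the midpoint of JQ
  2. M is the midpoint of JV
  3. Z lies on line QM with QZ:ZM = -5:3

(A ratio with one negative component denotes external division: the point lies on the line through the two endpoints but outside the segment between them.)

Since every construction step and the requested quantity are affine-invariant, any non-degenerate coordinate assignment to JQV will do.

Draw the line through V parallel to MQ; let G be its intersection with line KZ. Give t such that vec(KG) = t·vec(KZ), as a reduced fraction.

t = 3

Assign J = (0, 0), Q = (1, 0), V = (0, 1) — the answer is frame-independent, so this choice is without loss of generality.
1. K is the midpoint of JQ ⇒ K = (1/2, 0)
2. M is the midpoint of JV ⇒ M = (0, 1/2)
3. Z lies on line QM with QZ:ZM = -5:3 ⇒ Z = (-3/2, 5/4)
through V parallel to MQ: direction (1, -1/2); meets KZ at G = (-11/2, 15/4)
G = K + t·(Z−K) with t = 3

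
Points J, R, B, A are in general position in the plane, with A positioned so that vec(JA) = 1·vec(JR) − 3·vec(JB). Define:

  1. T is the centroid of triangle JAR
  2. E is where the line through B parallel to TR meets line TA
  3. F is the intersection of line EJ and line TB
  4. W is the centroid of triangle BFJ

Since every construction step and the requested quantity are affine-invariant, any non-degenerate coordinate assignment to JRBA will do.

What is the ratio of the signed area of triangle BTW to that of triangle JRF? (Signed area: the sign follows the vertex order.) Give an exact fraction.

Set J = (0, 0), R = (1, 0), B = (0, 1), A = (1, -3); any affine frame gives the same invariant.
1. T is the centroid of triangle JAR ⇒ T = (2/3, -1)
2. E is where the line through B parallel to TR meets line TA ⇒ E = (2/9, 5/3)
3. F is the intersection of line EJ and line TB ⇒ F = (2/21, 5/7)
4. W is the centroid of triangle BFJ ⇒ W = (2/63, 4/7)
2·[BTW] = -2/9, 2·[JRF] = 5/7
[BTW]:[JRF] = -2/9:5/7 = -14/45

[BTW]:[JRF] = -14/45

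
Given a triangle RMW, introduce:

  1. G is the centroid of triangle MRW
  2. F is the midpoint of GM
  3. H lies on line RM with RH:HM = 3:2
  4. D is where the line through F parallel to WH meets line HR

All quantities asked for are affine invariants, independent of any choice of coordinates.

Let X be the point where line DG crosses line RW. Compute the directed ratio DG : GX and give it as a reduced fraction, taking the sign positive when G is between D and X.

Set R = (0, 0), M = (1, 0), W = (0, 1); any affine frame gives the same invariant.
1. G is the centroid of triangle MRW ⇒ G = (1/3, 1/3)
2. F is the midpoint of GM ⇒ F = (2/3, 1/6)
3. H lies on line RM with RH:HM = 3:2 ⇒ H = (3/5, 0)
4. D is where the line through F parallel to WH meets line HR ⇒ D = (23/30, 0)
line DG meets RW at X = (0, 23/39)
G = D + t·(X−D) with t = 13/23, so DG:GX = 13/23:10/23

DG:GX = 13/10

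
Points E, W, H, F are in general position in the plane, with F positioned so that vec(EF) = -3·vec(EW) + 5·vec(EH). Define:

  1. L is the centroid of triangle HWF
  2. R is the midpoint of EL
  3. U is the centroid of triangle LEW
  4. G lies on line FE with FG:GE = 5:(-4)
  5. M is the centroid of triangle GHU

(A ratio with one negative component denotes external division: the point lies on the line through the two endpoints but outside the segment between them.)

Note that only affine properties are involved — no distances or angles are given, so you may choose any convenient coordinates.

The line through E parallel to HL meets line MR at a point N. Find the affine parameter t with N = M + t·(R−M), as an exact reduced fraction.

t = 1/10

Work in coordinates with E = (0, 0), W = (1, 0), H = (0, 1), F = (-3, 5).
1. L is the centroid of triangle HWF ⇒ L = (-2/3, 2)
2. R is the midpoint of EL ⇒ R = (-1/3, 1)
3. U is the centroid of triangle LEW ⇒ U = (1/9, 2/3)
4. G lies on line FE with FG:GE = 5:(-4) ⇒ G = (12, -20)
5. M is the centroid of triangle GHU ⇒ M = (109/27, -55/9)
through E parallel to HL: direction (-2/3, 1); meets MR at N = (18/5, -27/5)
N = M + t·(R−M) with t = 1/10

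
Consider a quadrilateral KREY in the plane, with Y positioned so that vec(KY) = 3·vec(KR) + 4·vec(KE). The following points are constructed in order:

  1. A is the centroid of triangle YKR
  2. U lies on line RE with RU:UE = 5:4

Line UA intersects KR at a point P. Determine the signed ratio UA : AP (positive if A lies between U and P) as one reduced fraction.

Choose coordinates K = (0, 0), R = (1, 0), E = (0, 1), Y = (3, 4).
1. A is the centroid of triangle YKR ⇒ A = (4/3, 4/3)
2. U lies on line RE with RU:UE = 5:4 ⇒ U = (4/9, 5/9)
line UA meets KR at P = (-4/21, 0)
A = U + t·(P−U) with t = -7/5, so UA:AP = -7/5:12/5

UA:AP = -7/12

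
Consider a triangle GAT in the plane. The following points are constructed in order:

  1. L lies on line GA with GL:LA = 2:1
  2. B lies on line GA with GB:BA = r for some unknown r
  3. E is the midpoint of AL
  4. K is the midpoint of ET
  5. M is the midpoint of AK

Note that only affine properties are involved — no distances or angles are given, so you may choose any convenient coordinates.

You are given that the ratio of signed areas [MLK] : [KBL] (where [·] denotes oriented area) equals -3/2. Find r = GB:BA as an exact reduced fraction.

Assign G = (0, 0), A = (1, 0), T = (0, 1) — the answer is frame-independent, so this choice is without loss of generality.
1. L lies on line GA with GL:LA = 2:1 ⇒ L = (2/3, 0)
2. With GB:BA = r, write λ = r/(r+1) so B = G + λ·(A−G); B is affine-linear in λ
3. E is the midpoint of AL ⇒ E = (5/6, 0)
4. K is the midpoint of ET ⇒ K = (5/12, 1/2)
5. M is the midpoint of AK ⇒ M = (17/24, 1/4)
Every point depending on B is an affine combination of B and λ-independent points, so each such coordinate is linear in λ; the λ² term in each signed area is a multiple of (A−G)×(A−G) = 0, so 2·[MLK] and 2·[KBL] are each linear in λ. Evaluating at λ=0 and λ=1:
  2·[MLK] = -1/12,   2·[KBL] = -1/2·λ + 1/3
So [MLK]:[KBL] = (-1/12) / (-1/2·λ + 1/3). Setting this equal to -3/2:
  -1/12 = -3/2·(-1/2·λ + 1/3)  ⇒  λ = 5/9
Then r = λ/(1−λ) = (5/9)/(4/9) = 5/4. Check: with r = 5/4, B = (5/9, 0) and [MLK]:[KBL] = -3/2 as required.

r = 5/4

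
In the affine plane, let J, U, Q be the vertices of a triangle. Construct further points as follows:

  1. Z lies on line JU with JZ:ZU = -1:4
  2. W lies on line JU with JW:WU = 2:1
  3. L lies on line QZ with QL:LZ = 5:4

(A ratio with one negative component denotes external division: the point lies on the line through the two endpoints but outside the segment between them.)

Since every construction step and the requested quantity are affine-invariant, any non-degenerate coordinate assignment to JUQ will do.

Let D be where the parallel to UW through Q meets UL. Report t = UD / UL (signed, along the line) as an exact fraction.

t = 9/4

Work in coordinates with J = (0, 0), U = (1, 0), Q = (0, 1).
1. Z lies on line JU with JZ:ZU = -1:4 ⇒ Z = (-1/3, 0)
2. W lies on line JU with JW:WU = 2:1 ⇒ W = (2/3, 0)
3. L lies on line QZ with QL:LZ = 5:4 ⇒ L = (-5/27, 4/9)
through Q parallel to UW: direction (-1/3, 0); meets UL at D = (-5/3, 1)
D = U + t·(L−U) with t = 9/4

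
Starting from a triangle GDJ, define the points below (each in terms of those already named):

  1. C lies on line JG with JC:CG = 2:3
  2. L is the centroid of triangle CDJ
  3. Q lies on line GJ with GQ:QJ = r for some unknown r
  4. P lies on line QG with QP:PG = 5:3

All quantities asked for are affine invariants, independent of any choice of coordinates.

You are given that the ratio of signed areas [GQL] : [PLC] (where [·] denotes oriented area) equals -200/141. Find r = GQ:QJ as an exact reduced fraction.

Choose coordinates G = (0, 0), D = (1, 0), J = (0, 1).
1. C lies on line JG with JC:CG = 2:3 ⇒ C = (0, 3/5)
2. L is the centroid of triangle CDJ ⇒ L = (1/3, 8/15)
3. With GQ:QJ = r, write λ = r/(r+1) so Q = G + λ·(J−G); Q is affine-linear in λ
4. P lies on line QG with QP:PG = 5:3 ⇒ P is an affine combination of earlier points and hence also affine-linear in λ
Every point depending on Q is an affine combination of Q and λ-independent points, so each such coordinate is linear in λ; the λ² term in each signed area is a multiple of (J−G)×(J−G) = 0, so 2·[GQL] and 2·[PLC] are each linear in λ. Evaluating at λ=0 and λ=1:
  2·[GQL] = -1/3·λ,   2·[PLC] = -1/8·λ + 1/5
So [GQL]:[PLC] = (-1/3·λ) / (-1/8·λ + 1/5). Setting this equal to -200/141:
  -1/3·λ = -200/141·(-1/8·λ + 1/5)  ⇒  λ = 5/9
Then r = λ/(1−λ) = (5/9)/(4/9) = 5/4. Check: with r = 5/4, Q = (0, 5/9) and [GQL]:[PLC] = -200/141 as required.

r = 5/4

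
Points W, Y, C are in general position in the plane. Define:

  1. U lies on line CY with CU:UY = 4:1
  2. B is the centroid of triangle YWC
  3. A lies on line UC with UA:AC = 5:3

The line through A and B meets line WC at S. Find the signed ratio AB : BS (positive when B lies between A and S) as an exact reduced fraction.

AB:BS = -1/10

Assign W = (0, 0), Y = (1, 0), C = (0, 1) — the answer is frame-independent, so this choice is without loss of generality.
1. U lies on line CY with CU:UY = 4:1 ⇒ U = (4/5, 1/5)
2. B is the centroid of triangle YWC ⇒ B = (1/3, 1/3)
3. A lies on line UC with UA:AC = 5:3 ⇒ A = (3/10, 7/10)
line AB meets WC at S = (0, 4)
B = A + t·(S−A) with t = -1/9, so AB:BS = -1/9:10/9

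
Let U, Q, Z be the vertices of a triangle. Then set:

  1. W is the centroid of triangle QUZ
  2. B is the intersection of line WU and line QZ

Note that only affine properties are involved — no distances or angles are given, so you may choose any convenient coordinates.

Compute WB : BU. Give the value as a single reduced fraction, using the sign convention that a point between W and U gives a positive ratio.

WB:BU = -1/3

Assign U = (0, 0), Q = (1, 0), Z = (0, 1) — the answer is frame-independent, so this choice is without loss of generality.
1. W is the centroid of triangle QUZ ⇒ W = (1/3, 1/3)
2. B is the intersection of line WU and line QZ ⇒ B = (1/2, 1/2)
B = W + t·(U−W) with t = -1/2, so WB:BU = t:(1−t) = -1/2:3/2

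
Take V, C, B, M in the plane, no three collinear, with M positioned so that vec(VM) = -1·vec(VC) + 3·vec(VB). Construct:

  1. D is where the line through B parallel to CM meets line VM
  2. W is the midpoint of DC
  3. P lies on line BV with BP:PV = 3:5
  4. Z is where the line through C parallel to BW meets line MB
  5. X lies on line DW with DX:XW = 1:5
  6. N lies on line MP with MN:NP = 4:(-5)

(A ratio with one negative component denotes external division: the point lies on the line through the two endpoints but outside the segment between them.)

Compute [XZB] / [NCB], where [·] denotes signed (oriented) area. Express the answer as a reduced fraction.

[XZB]:[NCB] = -2/117

Assign V = (0, 0), C = (1, 0), B = (0, 1), M = (-1, 3) — the answer is frame-independent, so this choice is without loss of generality.
1. D is where the line through B parallel to CM meets line VM ⇒ D = (-2/3, 2)
2. W is the midpoint of DC ⇒ W = (1/6, 1)
3. P lies on line BV with BP:PV = 3:5 ⇒ P = (0, 5/8)
4. Z is where the line through C parallel to BW meets line MB ⇒ Z = (1/2, 0)
5. X lies on line DW with DX:XW = 1:5 ⇒ X = (-19/36, 11/6)
6. N lies on line MP with MN:NP = 4:(-5) ⇒ N = (-5, 25/2)
2·[XZB] = 1/9, 2·[NCB] = -13/2
[XZB]:[NCB] = 1/9:-13/2 = -2/117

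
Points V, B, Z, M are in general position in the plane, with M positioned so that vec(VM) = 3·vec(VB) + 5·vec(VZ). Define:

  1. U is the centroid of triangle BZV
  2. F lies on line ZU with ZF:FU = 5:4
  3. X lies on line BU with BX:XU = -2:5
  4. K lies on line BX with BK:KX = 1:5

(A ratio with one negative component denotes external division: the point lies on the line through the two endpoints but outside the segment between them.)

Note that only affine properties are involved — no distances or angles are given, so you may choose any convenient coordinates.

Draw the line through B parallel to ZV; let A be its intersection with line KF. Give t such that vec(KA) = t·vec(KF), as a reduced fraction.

t = 1/12

Set V = (0, 0), B = (1, 0), Z = (0, 1), M = (3, 5); any affine frame gives the same invariant.
1. U is the centroid of triangle BZV ⇒ U = (1/3, 1/3)
2. F lies on line ZU with ZF:FU = 5:4 ⇒ F = (5/27, 17/27)
3. X lies on line BU with BX:XU = -2:5 ⇒ X = (13/9, -2/9)
4. K lies on line BX with BK:KX = 1:5 ⇒ K = (29/27, -1/27)
through B parallel to ZV: direction (0, -1); meets KF at A = (1, 1/54)
A = K + t·(F−K) with t = 1/12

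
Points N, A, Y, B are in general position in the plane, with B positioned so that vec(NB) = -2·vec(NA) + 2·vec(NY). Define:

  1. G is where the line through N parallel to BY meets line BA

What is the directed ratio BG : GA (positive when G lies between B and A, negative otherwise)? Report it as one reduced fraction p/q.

BG:GA = -2

Assign N = (0, 0), A = (1, 0), Y = (0, 1), B = (-2, 2) — the answer is frame-independent, so this choice is without loss of generality.
1. G is where the line through N parallel to BY meets line BA ⇒ G = (4, -2)
G = B + t·(A−B) with t = 2, so BG:GA = t:(1−t) = 2:-1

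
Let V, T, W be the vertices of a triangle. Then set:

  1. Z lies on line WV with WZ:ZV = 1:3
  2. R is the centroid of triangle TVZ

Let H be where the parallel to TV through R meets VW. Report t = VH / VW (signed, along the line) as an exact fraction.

Set V = (0, 0), T = (1, 0), W = (0, 1); any affine frame gives the same invariant.
1. Z lies on line WV with WZ:ZV = 1:3 ⇒ Z = (0, 3/4)
2. R is the centroid of triangle TVZ ⇒ R = (1/3, 1/4)
through R parallel to TV: direction (-1, 0); meets VW at H = (0, 1/4)
H = V + t·(W−V) with t = 1/4

t = 1/4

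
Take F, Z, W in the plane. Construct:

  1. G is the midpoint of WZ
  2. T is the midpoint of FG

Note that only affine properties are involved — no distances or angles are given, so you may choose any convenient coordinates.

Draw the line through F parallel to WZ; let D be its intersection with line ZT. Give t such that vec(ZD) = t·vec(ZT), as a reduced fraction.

Work in coordinates with F = (0, 0), Z = (1, 0), W = (0, 1).
1. G is the midpoint of WZ ⇒ G = (1/2, 1/2)
2. T is the midpoint of FG ⇒ T = (1/4, 1/4)
through F parallel to WZ: direction (1, -1); meets ZT at D = (-1/2, 1/2)
D = Z + t·(T−Z) with t = 2

t = 2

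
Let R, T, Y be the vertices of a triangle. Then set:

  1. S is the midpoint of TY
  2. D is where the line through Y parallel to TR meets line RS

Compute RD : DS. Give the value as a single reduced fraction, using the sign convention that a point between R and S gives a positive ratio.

RD:DS = -2

Choose coordinates R = (0, 0), T = (1, 0), Y = (0, 1).
1. S is the midpoint of TY ⇒ S = (1/2, 1/2)
2. D is where the line through Y parallel to TR meets line RS ⇒ D = (1, 1)
D = R + t·(S−R) with t = 2, so RD:DS = t:(1−t) = 2:-1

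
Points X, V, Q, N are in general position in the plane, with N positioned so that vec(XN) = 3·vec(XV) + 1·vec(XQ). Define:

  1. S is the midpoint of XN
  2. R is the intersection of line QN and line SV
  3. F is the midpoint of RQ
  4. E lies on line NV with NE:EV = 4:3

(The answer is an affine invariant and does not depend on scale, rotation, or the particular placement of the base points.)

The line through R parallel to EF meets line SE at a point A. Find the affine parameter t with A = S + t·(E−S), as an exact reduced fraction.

Choose coordinates X = (0, 0), V = (1, 0), Q = (0, 1), N = (3, 1).
1. S is the midpoint of XN ⇒ S = (3/2, 1/2)
2. R is the intersection of line QN and line SV ⇒ R = (2, 1)
3. F is the midpoint of RQ ⇒ F = (1, 1)
4. E lies on line NV with NE:EV = 4:3 ⇒ E = (13/7, 3/7)
through R parallel to EF: direction (-6/7, 4/7); meets SE at A = (23/7, 1/7)
A = S + t·(E−S) with t = 5

t = 5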